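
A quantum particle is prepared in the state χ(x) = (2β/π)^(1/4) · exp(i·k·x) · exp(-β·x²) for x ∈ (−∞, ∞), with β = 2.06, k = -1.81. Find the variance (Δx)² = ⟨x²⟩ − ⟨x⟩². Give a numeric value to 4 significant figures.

Compute ⟨x⟩ and ⟨x²⟩ separately, then (Δx)² = ⟨x²⟩ − ⟨x⟩².
Gaussian moments: ∫x^(2j)·e^(−2βx²) dx = (2j−1)!!/(4β)^j · √(π/(2β)), odd powers integrate to 0; here √(π/(2β)) = 0.87323.
⟨x⟩ = 0.0000 and ⟨x²⟩ = 0.12136.
(Δx)² = 0.12136 − (0.0000)² = 0.12136.

0.1214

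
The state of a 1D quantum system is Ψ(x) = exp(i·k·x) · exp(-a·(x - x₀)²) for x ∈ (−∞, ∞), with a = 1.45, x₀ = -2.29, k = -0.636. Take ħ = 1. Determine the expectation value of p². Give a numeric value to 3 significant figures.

p² Ψ = −ħ² d²Ψ/dx²; ⟨p²⟩ = −ħ² ∫ Ψ*·Ψ'' dx / ∫|Ψ|² dx.
Gaussian moments (u = x − x₀): ∫u^(2j)·e^(−2au²) du = (2j−1)!!/(4a)^j · √(π/(2a)), odd powers integrate to 0; here √(π/(2a)) = 1.0408. Derivatives: Ψ′ = (ik − 2au)·Ψ, Ψ″ = ((ik − 2au)² − 2a)·Ψ; the odd-in-u pieces drop out.
State is unnormalized: ∫|Ψ|² dx = 1.0408, and ∫Ψ*·(−ħ² Ψ'') dx = 1.9302, so ⟨p²⟩ = 1.9302 / 1.0408.
⟨p²⟩ = 1.8545.

1.85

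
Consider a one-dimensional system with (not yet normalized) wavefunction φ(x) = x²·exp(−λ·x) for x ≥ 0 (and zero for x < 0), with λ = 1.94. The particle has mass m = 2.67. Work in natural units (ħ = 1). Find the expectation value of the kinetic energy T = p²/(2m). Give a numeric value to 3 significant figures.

0.235

T = −(ħ²/2m) d²/dx², so ⟨T⟩ = −(ħ²/2m) ∫ φ*·φ'' dx / ∫|φ|² dx; with m = 2.67.
Differentiate x²·exp(−λ·x) with the product rule; every integrand then reduces to terms xʲ·e^(−2λx) on [0, ∞), with ∫₀^∞ xʲ·e^(−2λx) dx = j!/(2λ)^(j+1).
State is unnormalized: ∫|φ|² dx = 0.027293, and ∫φ*·(−ħ²/2m · φ'') dx = 0.0064120, so ⟨T⟩ = 0.0064120 / 0.027293.
⟨T⟩ = 0.23493.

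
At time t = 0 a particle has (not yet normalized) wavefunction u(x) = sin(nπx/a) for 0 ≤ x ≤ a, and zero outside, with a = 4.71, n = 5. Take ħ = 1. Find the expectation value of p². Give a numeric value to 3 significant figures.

p² u = −ħ² d²u/dx²; ⟨p²⟩ = −ħ² ∫ u*·u'' dx / ∫|u|² dx.
d/dx sin(nπx/a) = (nπ/a)·cos(nπx/a) and d²/dx² sin(nπx/a) = −(nπ/a)²·sin(nπx/a); on 0 ≤ x ≤ a, ∫sin²(nπx/a) dx = a/2 and ∫sin(nπx/a)·cos(nπx/a) dx = 0.
State is unnormalized: ∫|u|² dx = 2.3550, and ∫u*·(−ħ² u'') dx = 26.193, so ⟨p²⟩ = 26.193 / 2.3550.
⟨p²⟩ = 11.122.

11.1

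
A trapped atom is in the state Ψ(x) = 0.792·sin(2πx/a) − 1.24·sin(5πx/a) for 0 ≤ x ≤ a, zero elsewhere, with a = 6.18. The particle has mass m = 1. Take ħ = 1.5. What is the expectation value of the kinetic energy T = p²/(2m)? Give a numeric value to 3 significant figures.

T = −(ħ²/2m) d²/dx², so ⟨T⟩ = −(ħ²/2m) ∫ Ψ*·Ψ'' dx / ∫|Ψ|² dx; with m = 1.
d²/dx² sin(jπx/a) = −(jπ/a)²·sin(jπx/a); on 0 ≤ x ≤ a, ∫sin²(jπx/a) dx = a/2 and ∫sin(jπx/a)·sin(lπx/a) dx = 0 for j ≠ l, so only diagonal terms survive in ∫|Ψ|² and ∫Ψ·Ψ″; ∫Ψ·Ψ′ dx = [Ψ²/2] between the walls = 0.
State is unnormalized: ∫|Ψ|² dx = 6.6894, and ∫Ψ*·(−ħ²/2m · Ψ'') dx = 36.786, so ⟨T⟩ = 36.786 / 6.6894.
⟨T⟩ = 5.4991.

5.50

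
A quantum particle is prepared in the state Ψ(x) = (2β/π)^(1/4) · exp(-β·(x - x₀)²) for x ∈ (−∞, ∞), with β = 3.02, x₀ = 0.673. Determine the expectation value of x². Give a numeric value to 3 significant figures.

0.536

⟨x²⟩ = ∫ x²·|Ψ|² dx (integrals over the domain).
Gaussian moments (u = x − x₀): ∫u^(2j)·e^(−2βu²) du = (2j−1)!!/(4β)^j · √(π/(2β)), odd powers integrate to 0; here √(π/(2β)) = 0.72120.
⟨x²⟩ = 0.53571.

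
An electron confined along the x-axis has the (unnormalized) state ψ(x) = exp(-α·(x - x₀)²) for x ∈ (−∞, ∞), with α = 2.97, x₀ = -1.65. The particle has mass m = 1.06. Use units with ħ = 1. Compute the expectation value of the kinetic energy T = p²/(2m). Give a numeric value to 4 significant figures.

T = −(ħ²/2m) d²/dx², so ⟨T⟩ = −(ħ²/2m) ∫ ψ*·ψ'' dx / ∫|ψ|² dx; with m = 1.06.
Gaussian moments (u = x − x₀): ∫u^(2j)·e^(−2αu²) du = (2j−1)!!/(4α)^j · √(π/(2α)), odd powers integrate to 0; here √(π/(2α)) = 0.72725. Derivatives: d/dx e^(−αu²) = −2αu·e^(−αu²), d²/dx² e^(−αu²) = (4α²u² − 2α)·e^(−αu²).
State is unnormalized: ∫|ψ|² dx = 0.72725, and ∫ψ*·(−ħ²/2m · ψ'') dx = 1.0188, so ⟨T⟩ = 1.0188 / 0.72725.
⟨T⟩ = 1.4009.

1.401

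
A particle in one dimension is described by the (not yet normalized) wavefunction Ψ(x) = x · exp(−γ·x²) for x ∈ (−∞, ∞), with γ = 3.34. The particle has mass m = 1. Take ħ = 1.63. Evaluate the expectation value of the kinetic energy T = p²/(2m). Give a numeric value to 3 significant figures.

T = −(ħ²/2m) d²/dx², so ⟨T⟩ = −(ħ²/2m) ∫ Ψ*·Ψ'' dx / ∫|Ψ|² dx; with m = 1.
Expand each integrand as polynomial × e^(−2γx²) and use ∫x^(2j)·e^(−2γx²) dx = (2j−1)!!/(4γ)^j · √(π/(2γ)), odd powers → 0; here √(π/(2γ)) = 0.68578. Differentiate with the product rule, d/dx e^(−γx²) = −2γx·e^(−γx²).
State is unnormalized: ∫|Ψ|² dx = 0.051331, and ∫Ψ*·(−ħ²/2m · Ψ'') dx = 0.68327, so ⟨T⟩ = 0.68327 / 0.051331.
⟨T⟩ = 13.311.

13.3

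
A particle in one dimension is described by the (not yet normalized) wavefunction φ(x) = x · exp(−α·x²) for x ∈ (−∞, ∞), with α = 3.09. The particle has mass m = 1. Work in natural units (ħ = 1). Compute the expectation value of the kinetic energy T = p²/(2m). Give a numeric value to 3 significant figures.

4.64

T = −(ħ²/2m) d²/dx², so ⟨T⟩ = −(ħ²/2m) ∫ φ*·φ'' dx / ∫|φ|² dx; with m = 1.
Expand each integrand as polynomial × e^(−2αx²) and use ∫x^(2j)·e^(−2αx²) dx = (2j−1)!!/(4α)^j · √(π/(2α)), odd powers → 0; here √(π/(2α)) = 0.71299. Differentiate with the product rule, d/dx e^(−αx²) = −2αx·e^(−αx²).
State is unnormalized: ∫|φ|² dx = 0.057685, and ∫φ*·(−ħ²/2m · φ'') dx = 0.26737, so ⟨T⟩ = 0.26737 / 0.057685.
⟨T⟩ = 4.6350.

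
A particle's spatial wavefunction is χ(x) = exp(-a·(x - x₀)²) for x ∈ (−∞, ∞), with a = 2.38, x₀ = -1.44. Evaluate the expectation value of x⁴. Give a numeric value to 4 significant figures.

5.640

⟨x⁴⟩ = ∫ x⁴·|χ|² dx / ∫|χ|² dx (integrals over the domain).
Gaussian moments (u = x − x₀): ∫u^(2j)·e^(−2au²) du = (2j−1)!!/(4a)^j · √(π/(2a)), odd powers integrate to 0; here √(π/(2a)) = 0.81240.
State is unnormalized: ∫|χ|² dx = 0.81240, and ∫χ*·x⁴·χ dx = 4.5818, so ⟨x⁴⟩ = 4.5818 / 0.81240.
⟨x⁴⟩ = 5.6398.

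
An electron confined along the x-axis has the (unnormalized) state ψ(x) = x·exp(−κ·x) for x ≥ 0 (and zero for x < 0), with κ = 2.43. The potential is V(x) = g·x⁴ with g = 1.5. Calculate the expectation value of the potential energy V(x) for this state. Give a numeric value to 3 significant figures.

0.968

⟨V⟩ = ∫ V(x)·|ψ|² dx / ∫|ψ|² dx.
Every integrand reduces to terms xʲ·e^(−2κx) on [0, ∞); use ∫₀^∞ xʲ·e^(−2κx) dx = j!/(2κ)^(j+1).
State is unnormalized: ∫|ψ|² dx = 0.017423, and ∫ψ*·V(x)·ψ dx = 0.016864, so ⟨V⟩ = 0.016864 / 0.017423.
⟨V⟩ = 0.96794.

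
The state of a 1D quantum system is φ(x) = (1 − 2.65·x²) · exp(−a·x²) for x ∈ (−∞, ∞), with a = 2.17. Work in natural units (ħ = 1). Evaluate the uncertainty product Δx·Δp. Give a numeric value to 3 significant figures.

Δx = √(⟨x²⟩−⟨x⟩²), Δp = √(⟨p²⟩−⟨p⟩²).
Expand each integrand as polynomial × e^(−2ax²) and use ∫x^(2j)·e^(−2ax²) dx = (2j−1)!!/(4a)^j · √(π/(2a)), odd powers → 0; here √(π/(2a)) = 0.85081. Differentiate with the product rule, d/dx e^(−ax²) = −2ax·e^(−ax²).
Normalization: ∫|φ|² dx = 0.56921.
⟨x⟩ = 0.0000, ⟨x²⟩ = 0.097521 ⇒ Δx = 0.31228.
⟨p⟩ = 0.0000, ⟨p²⟩ = 7.3403 ⇒ Δp = 2.7093.
Δx·Δp = 0.84607.

0.846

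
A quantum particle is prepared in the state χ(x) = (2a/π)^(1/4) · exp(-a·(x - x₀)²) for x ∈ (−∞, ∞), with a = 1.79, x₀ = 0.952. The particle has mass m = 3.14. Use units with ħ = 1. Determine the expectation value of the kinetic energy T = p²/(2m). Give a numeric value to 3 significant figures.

T = −(ħ²/2m) d²/dx², so ⟨T⟩ = −(ħ²/2m) ∫ χ*·χ'' dx; with m = 3.14.
Gaussian moments (u = x − x₀): ∫u^(2j)·e^(−2au²) du = (2j−1)!!/(4a)^j · √(π/(2a)), odd powers integrate to 0; here √(π/(2a)) = 0.93677. Derivatives: d/dx e^(−au²) = −2au·e^(−au²), d²/dx² e^(−au²) = (4a²u² − 2a)·e^(−au²).
⟨T⟩ = 0.28503.

0.285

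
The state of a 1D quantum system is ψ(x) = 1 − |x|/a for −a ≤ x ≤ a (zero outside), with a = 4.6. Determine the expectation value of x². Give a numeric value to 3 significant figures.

2.12

⟨x²⟩ = ∫ x²·|ψ|² dx / ∫|ψ|² dx (integrals over the domain).
ψ is even, so ∫ over [−a, a] = 2∫₀ᵃ with ψ = 1 − x/a there: ∫₀ᵃ (1 − x/a)² dx = a/3, ∫₀ᵃ x²(1 − x/a)² dx = a³/30, ∫₀ᵃ x⁴(1 − x/a)² dx = a⁵/105.
State is unnormalized: ∫|ψ|² dx = 3.0667, and ∫ψ*·x²·ψ dx = 6.4891, so ⟨x²⟩ = 6.4891 / 3.0667.
⟨x²⟩ = 2.1160.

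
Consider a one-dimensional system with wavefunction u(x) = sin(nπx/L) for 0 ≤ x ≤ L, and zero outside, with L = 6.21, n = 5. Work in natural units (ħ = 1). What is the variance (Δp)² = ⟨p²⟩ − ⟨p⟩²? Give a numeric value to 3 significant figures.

6.40

Compute ⟨p⟩ and ⟨p²⟩ separately; (Δp)² = ⟨p²⟩ − ⟨p⟩².
d/dx sin(nπx/L) = (nπ/L)·cos(nπx/L) and d²/dx² sin(nπx/L) = −(nπ/L)²·sin(nπx/L); on 0 ≤ x ≤ L, ∫sin²(nπx/L) dx = L/2 and ∫sin(nπx/L)·cos(nπx/L) dx = 0.
Normalization: ∫|u|² dx = 3.1050.
⟨p⟩ = 0.0000 and ⟨p²⟩ = 6.3982.
(Δp)² = 6.3982 − (0.0000)² = 6.3982.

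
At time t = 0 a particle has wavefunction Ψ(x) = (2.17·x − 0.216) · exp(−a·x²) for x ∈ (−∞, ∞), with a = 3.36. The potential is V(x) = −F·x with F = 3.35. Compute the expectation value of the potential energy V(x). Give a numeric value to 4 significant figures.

0.5885

⟨V⟩ = ∫ V(x)·|Ψ|² dx / ∫|Ψ|² dx.
Expand each integrand as polynomial × e^(−2ax²) and use ∫x^(2j)·e^(−2ax²) dx = (2j−1)!!/(4a)^j · √(π/(2a)), odd powers → 0; here √(π/(2a)) = 0.68374.
State is unnormalized: ∫|Ψ|² dx = 0.27146, and ∫Ψ*·V(x)·Ψ dx = 0.15976, so ⟨V⟩ = 0.15976 / 0.27146.
⟨V⟩ = 0.58854.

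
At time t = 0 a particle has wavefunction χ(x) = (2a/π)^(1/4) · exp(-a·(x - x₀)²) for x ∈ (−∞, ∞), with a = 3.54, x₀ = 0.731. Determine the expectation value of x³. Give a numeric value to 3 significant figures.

⟨x³⟩ = ∫ x³·|χ|² dx (integrals over the domain).
Gaussian moments (u = x − x₀): ∫u^(2j)·e^(−2au²) du = (2j−1)!!/(4a)^j · √(π/(2a)), odd powers integrate to 0; here √(π/(2a)) = 0.66613.
⟨x³⟩ = 0.54549.

0.545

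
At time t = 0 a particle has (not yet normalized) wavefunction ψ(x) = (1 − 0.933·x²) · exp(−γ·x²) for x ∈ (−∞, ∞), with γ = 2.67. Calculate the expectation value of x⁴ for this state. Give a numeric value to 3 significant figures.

⟨x⁴⟩ = ∫ x⁴·|ψ|² dx / ∫|ψ|² dx (integrals over the domain).
Expand each integrand as polynomial × e^(−2γx²) and use ∫x^(2j)·e^(−2γx²) dx = (2j−1)!!/(4γ)^j · √(π/(2γ)), odd powers → 0; here √(π/(2γ)) = 0.76702.
State is unnormalized: ∫|ψ|² dx = 0.65056, and ∫ψ*·x⁴·ψ dx = 0.0079386, so ⟨x⁴⟩ = 0.0079386 / 0.65056.
⟨x⁴⟩ = 0.012203.

0.0122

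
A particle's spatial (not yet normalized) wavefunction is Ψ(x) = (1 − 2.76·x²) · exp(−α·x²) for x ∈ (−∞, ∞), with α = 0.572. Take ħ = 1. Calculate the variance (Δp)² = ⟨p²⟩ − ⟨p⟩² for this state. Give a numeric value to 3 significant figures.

Compute ⟨p⟩ and ⟨p²⟩ separately; (Δp)² = ⟨p²⟩ − ⟨p⟩².
Expand each integrand as polynomial × e^(−2αx²) and use ∫x^(2j)·e^(−2αx²) dx = (2j−1)!!/(4α)^j · √(π/(2α)), odd powers → 0; here √(π/(2α)) = 1.6572. Differentiate with the product rule, d/dx e^(−αx²) = −2αx·e^(−αx²).
Normalization: ∫|Ψ|² dx = 4.8933.
⟨p⟩ = 0.0000 and ⟨p²⟩ = 2.6342.
(Δp)² = 2.6342 − (0.0000)² = 2.6342.

2.63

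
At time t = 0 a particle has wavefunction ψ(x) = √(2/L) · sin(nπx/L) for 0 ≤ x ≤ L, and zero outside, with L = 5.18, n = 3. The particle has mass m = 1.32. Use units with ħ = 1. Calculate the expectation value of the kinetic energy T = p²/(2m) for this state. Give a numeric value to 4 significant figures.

1.254

T = −(ħ²/2m) d²/dx², so ⟨T⟩ = −(ħ²/2m) ∫ ψ*·ψ'' dx; with m = 1.32.
d/dx sin(nπx/L) = (nπ/L)·cos(nπx/L) and d²/dx² sin(nπx/L) = −(nπ/L)²·sin(nπx/L); on 0 ≤ x ≤ L, ∫sin²(nπx/L) dx = L/2 and ∫sin(nπx/L)·cos(nπx/L) dx = 0.
⟨T⟩ = 1.2539.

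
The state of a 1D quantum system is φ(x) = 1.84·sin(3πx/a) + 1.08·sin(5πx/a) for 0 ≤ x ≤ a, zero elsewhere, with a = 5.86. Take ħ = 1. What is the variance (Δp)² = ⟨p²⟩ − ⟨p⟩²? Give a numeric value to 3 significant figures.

Compute ⟨p⟩ and ⟨p²⟩ separately; (Δp)² = ⟨p²⟩ − ⟨p⟩².
d²/dx² sin(jπx/a) = −(jπ/a)²·sin(jπx/a); on 0 ≤ x ≤ a, ∫sin²(jπx/a) dx = a/2 and ∫sin(jπx/a)·sin(lπx/a) dx = 0 for j ≠ l, so only diagonal terms survive in ∫|φ|² and ∫φ·φ″; ∫φ·φ′ dx = [φ²/2] between the walls = 0.
Normalization: ∫|φ|² dx = 13.337.
⟨p⟩ = 0.0000 and ⟨p²⟩ = 3.7650.
(Δp)² = 3.7650 − (0.0000)² = 3.7650.

3.77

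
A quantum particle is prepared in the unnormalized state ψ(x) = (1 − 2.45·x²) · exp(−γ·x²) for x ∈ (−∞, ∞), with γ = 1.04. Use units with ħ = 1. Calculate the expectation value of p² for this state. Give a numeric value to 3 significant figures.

p² ψ = −ħ² d²ψ/dx²; ⟨p²⟩ = −ħ² ∫ ψ*·ψ'' dx / ∫|ψ|² dx.
Expand each integrand as polynomial × e^(−2γx²) and use ∫x^(2j)·e^(−2γx²) dx = (2j−1)!!/(4γ)^j · √(π/(2γ)), odd powers → 0; here √(π/(2γ)) = 1.2290. Differentiate with the product rule, d/dx e^(−γx²) = −2γx·e^(−γx²).
State is unnormalized: ∫|ψ|² dx = 1.0602, and ∫ψ*·(−ħ² ψ'') dx = 5.8869, so ⟨p²⟩ = 5.8869 / 1.0602.
⟨p²⟩ = 5.5526.

5.55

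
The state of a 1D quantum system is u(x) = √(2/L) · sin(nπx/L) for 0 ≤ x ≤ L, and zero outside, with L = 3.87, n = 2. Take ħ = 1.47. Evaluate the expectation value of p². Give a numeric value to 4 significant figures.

p² u = −ħ² d²u/dx²; ⟨p²⟩ = −ħ² ∫ u*·u'' dx.
d/dx sin(nπx/L) = (nπ/L)·cos(nπx/L) and d²/dx² sin(nπx/L) = −(nπ/L)²·sin(nπx/L); on 0 ≤ x ≤ L, ∫sin²(nπx/L) dx = L/2 and ∫sin(nπx/L)·cos(nπx/L) dx = 0.
⟨p²⟩ = 5.6960.

5.696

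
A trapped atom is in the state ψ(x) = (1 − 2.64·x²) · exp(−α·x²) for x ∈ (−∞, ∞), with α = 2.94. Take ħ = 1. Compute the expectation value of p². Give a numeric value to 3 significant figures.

p² ψ = −ħ² d²ψ/dx²; ⟨p²⟩ = −ħ² ∫ ψ*·ψ'' dx / ∫|ψ|² dx.
Expand each integrand as polynomial × e^(−2αx²) and use ∫x^(2j)·e^(−2αx²) dx = (2j−1)!!/(4α)^j · √(π/(2α)), odd powers → 0; here √(π/(2α)) = 0.73095. Differentiate with the product rule, d/dx e^(−αx²) = −2αx·e^(−αx²).
State is unnormalized: ∫|ψ|² dx = 0.51328, and ∫ψ*·(−ħ² ψ'') dx = 3.8719, so ⟨p²⟩ = 3.8719 / 0.51328.
⟨p²⟩ = 7.5436.

7.54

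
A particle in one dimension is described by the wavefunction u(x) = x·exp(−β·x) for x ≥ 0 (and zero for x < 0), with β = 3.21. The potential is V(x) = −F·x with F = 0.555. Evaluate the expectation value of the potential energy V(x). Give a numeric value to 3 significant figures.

-0.259

⟨V⟩ = ∫ V(x)·|u|² dx / ∫|u|² dx.
Every integrand reduces to terms xʲ·e^(−2βx) on [0, ∞); use ∫₀^∞ xʲ·e^(−2βx) dx = j!/(2β)^(j+1).
State is unnormalized: ∫|u|² dx = 0.0075583, and ∫u*·V(x)·u dx = -0.0019602, so ⟨V⟩ = -0.0019602 / 0.0075583.
⟨V⟩ = -0.25935.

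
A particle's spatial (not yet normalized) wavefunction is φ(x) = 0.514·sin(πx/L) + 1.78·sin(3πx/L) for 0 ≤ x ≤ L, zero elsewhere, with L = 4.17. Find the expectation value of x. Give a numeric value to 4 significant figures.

2.085

⟨x⟩ = ∫ x·|φ|² dx / ∫|φ|² dx (integrals over the domain).
On 0 ≤ x ≤ L (j ≠ l): ∫sin²(jπx/L) dx = L/2, ∫sin(jπx/L)·sin(lπx/L) dx = 0; diagonal moments ∫x·sin²(jπx/L) dx = L²/4, ∫x²·sin²(jπx/L) dx = L³·(1/6 − 1/(4j²π²)); cross terms ∫x·sin(jπx/L)·sin(lπx/L) dx = 0 for j + l even and −4jlL²/(π²(j² − l²)²) for j + l odd, ∫x²·sin(jπx/L)·sin(lπx/L) dx = (−1)^(j+l)·4jlL³/(π²(j² − l²)²); higher powers the same way via product-to-sum and parts.
State is unnormalized: ∫|φ|² dx = 7.1570, and ∫φ*·x·φ dx = 14.922, so ⟨x⟩ = 14.922 / 7.1570.
⟨x⟩ = 2.0850.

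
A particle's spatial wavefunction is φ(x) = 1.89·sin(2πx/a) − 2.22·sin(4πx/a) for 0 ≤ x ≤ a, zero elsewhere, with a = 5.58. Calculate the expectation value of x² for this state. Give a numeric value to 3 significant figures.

8.77

⟨x²⟩ = ∫ x²·|φ|² dx / ∫|φ|² dx (integrals over the domain).
On 0 ≤ x ≤ a (j ≠ l): ∫sin²(jπx/a) dx = a/2, ∫sin(jπx/a)·sin(lπx/a) dx = 0; diagonal moments ∫x·sin²(jπx/a) dx = a²/4, ∫x²·sin²(jπx/a) dx = a³·(1/6 − 1/(4j²π²)); cross terms ∫x·sin(jπx/a)·sin(lπx/a) dx = 0 for j + l even and −4jla²/(π²(j² − l²)²) for j + l odd, ∫x²·sin(jπx/a)·sin(lπx/a) dx = (−1)^(j+l)·4jla³/(π²(j² − l²)²); higher powers the same way via product-to-sum and parts.
State is unnormalized: ∫|φ|² dx = 23.716, and ∫φ*·x²·φ dx = 208.03, so ⟨x²⟩ = 208.03 / 23.716.
⟨x²⟩ = 8.7718.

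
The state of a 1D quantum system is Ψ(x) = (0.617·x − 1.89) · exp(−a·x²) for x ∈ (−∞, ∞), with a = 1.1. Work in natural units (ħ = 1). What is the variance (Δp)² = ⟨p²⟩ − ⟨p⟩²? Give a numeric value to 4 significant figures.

1.152

Compute ⟨p⟩ and ⟨p²⟩ separately; (Δp)² = ⟨p²⟩ − ⟨p⟩².
Expand each integrand as polynomial × e^(−2ax²) and use ∫x^(2j)·e^(−2ax²) dx = (2j−1)!!/(4a)^j · √(π/(2a)), odd powers → 0; here √(π/(2a)) = 1.1950. Differentiate with the product rule, d/dx e^(−ax²) = −2ax·e^(−ax²).
Normalization: ∫|Ψ|² dx = 4.3720.
⟨p⟩ = 0.0000 and ⟨p²⟩ = 1.1520.
(Δp)² = 1.1520 − (0.0000)² = 1.1520.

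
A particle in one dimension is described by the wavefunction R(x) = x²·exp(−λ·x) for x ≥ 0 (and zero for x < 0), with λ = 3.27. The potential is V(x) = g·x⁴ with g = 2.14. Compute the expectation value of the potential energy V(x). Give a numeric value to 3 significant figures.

1.97

⟨V⟩ = ∫ V(x)·|R|² dx / ∫|R|² dx.
Every integrand reduces to terms xʲ·e^(−2λx) on [0, ∞); use ∫₀^∞ xʲ·e^(−2λx) dx = j!/(2λ)^(j+1).
State is unnormalized: ∫|R|² dx = 0.0020060, and ∫R*·V(x)·R dx = 0.0039422, so ⟨V⟩ = 0.0039422 / 0.0020060.
⟨V⟩ = 1.9652.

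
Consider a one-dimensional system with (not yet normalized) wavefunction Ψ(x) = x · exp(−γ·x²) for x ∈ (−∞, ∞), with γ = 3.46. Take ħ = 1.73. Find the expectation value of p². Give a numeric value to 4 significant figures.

31.07

p² Ψ = −ħ² d²Ψ/dx²; ⟨p²⟩ = −ħ² ∫ Ψ*·Ψ'' dx / ∫|Ψ|² dx.
Expand each integrand as polynomial × e^(−2γx²) and use ∫x^(2j)·e^(−2γx²) dx = (2j−1)!!/(4γ)^j · √(π/(2γ)), odd powers → 0; here √(π/(2γ)) = 0.67379. Differentiate with the product rule, d/dx e^(−γx²) = −2γx·e^(−γx²).
State is unnormalized: ∫|Ψ|² dx = 0.048684, and ∫Ψ*·(−ħ² Ψ'') dx = 1.5124, so ⟨p²⟩ = 1.5124 / 0.048684.
⟨p²⟩ = 31.066.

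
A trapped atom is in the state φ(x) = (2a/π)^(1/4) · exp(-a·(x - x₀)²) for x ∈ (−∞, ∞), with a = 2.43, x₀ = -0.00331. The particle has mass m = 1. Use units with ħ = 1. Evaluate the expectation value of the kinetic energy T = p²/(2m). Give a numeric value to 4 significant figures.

1.215

T = −(ħ²/2m) d²/dx², so ⟨T⟩ = −(ħ²/2m) ∫ φ*·φ'' dx; with m = 1.
Gaussian moments (u = x − x₀): ∫u^(2j)·e^(−2au²) du = (2j−1)!!/(4a)^j · √(π/(2a)), odd powers integrate to 0; here √(π/(2a)) = 0.80400. Derivatives: d/dx e^(−au²) = −2au·e^(−au²), d²/dx² e^(−au²) = (4a²u² − 2a)·e^(−au²).
⟨T⟩ = 1.2150.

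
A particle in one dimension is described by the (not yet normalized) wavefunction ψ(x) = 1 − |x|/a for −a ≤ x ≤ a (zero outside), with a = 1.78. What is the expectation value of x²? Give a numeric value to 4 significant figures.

⟨x²⟩ = ∫ x²·|ψ|² dx / ∫|ψ|² dx (integrals over the domain).
ψ is even, so ∫ over [−a, a] = 2∫₀ᵃ with ψ = 1 − x/a there: ∫₀ᵃ (1 − x/a)² dx = a/3, ∫₀ᵃ x²(1 − x/a)² dx = a³/30, ∫₀ᵃ x⁴(1 − x/a)² dx = a⁵/105.
State is unnormalized: ∫|ψ|² dx = 1.1867, and ∫ψ*·x²·ψ dx = 0.37598, so ⟨x²⟩ = 0.37598 / 1.1867.
⟨x²⟩ = 0.31684.

0.3168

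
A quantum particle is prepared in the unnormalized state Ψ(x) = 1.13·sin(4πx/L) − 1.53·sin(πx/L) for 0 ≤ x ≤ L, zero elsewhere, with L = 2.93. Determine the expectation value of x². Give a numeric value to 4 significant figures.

2.689

⟨x²⟩ = ∫ x²·|Ψ|² dx / ∫|Ψ|² dx (integrals over the domain).
On 0 ≤ x ≤ L (j ≠ l): ∫sin²(jπx/L) dx = L/2, ∫sin(jπx/L)·sin(lπx/L) dx = 0; diagonal moments ∫x·sin²(jπx/L) dx = L²/4, ∫x²·sin²(jπx/L) dx = L³·(1/6 − 1/(4j²π²)); cross terms ∫x·sin(jπx/L)·sin(lπx/L) dx = 0 for j + l even and −4jlL²/(π²(j² − l²)²) for j + l odd, ∫x²·sin(jπx/L)·sin(lπx/L) dx = (−1)^(j+l)·4jlL³/(π²(j² − l²)²); higher powers the same way via product-to-sum and parts.
State is unnormalized: ∫|Ψ|² dx = 5.3001, and ∫Ψ*·x²·Ψ dx = 14.251, so ⟨x²⟩ = 14.251 / 5.3001.
⟨x²⟩ = 2.6889.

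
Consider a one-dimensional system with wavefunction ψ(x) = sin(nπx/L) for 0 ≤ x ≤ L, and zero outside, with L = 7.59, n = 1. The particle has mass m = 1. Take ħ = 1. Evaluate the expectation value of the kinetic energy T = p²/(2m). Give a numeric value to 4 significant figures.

T = −(ħ²/2m) d²/dx², so ⟨T⟩ = −(ħ²/2m) ∫ ψ*·ψ'' dx / ∫|ψ|² dx; with m = 1.
d/dx sin(nπx/L) = (nπ/L)·cos(nπx/L) and d²/dx² sin(nπx/L) = −(nπ/L)²·sin(nπx/L); on 0 ≤ x ≤ L, ∫sin²(nπx/L) dx = L/2 and ∫sin(nπx/L)·cos(nπx/L) dx = 0.
State is unnormalized: ∫|ψ|² dx = 3.7950, and ∫ψ*·(−ħ²/2m · ψ'') dx = 0.32509, so ⟨T⟩ = 0.32509 / 3.7950.
⟨T⟩ = 0.085662.

0.08566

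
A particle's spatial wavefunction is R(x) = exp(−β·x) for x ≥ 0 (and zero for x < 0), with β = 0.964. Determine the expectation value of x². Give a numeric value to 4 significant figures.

0.5380

⟨x²⟩ = ∫ x²·|R|² dx / ∫|R|² dx (integrals over the domain).
Every integrand reduces to terms xʲ·e^(−2βx) on [0, ∞); use ∫₀^∞ xʲ·e^(−2βx) dx = j!/(2β)^(j+1).
State is unnormalized: ∫|R|² dx = 0.51867, and ∫R*·x²·R dx = 0.27907, so ⟨x²⟩ = 0.27907 / 0.51867.
⟨x²⟩ = 0.53804.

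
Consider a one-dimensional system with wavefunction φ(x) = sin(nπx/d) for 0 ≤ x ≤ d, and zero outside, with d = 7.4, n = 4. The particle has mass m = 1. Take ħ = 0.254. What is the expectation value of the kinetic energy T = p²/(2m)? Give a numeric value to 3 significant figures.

0.0930

T = −(ħ²/2m) d²/dx², so ⟨T⟩ = −(ħ²/2m) ∫ φ*·φ'' dx / ∫|φ|² dx; with m = 1.
d/dx sin(nπx/d) = (nπ/d)·cos(nπx/d) and d²/dx² sin(nπx/d) = −(nπ/d)²·sin(nπx/d); on 0 ≤ x ≤ d, ∫sin²(nπx/d) dx = d/2 and ∫sin(nπx/d)·cos(nπx/d) dx = 0.
State is unnormalized: ∫|φ|² dx = 3.7000, and ∫φ*·(−ħ²/2m · φ'') dx = 0.34419, so ⟨T⟩ = 0.34419 / 3.7000.
⟨T⟩ = 0.093024.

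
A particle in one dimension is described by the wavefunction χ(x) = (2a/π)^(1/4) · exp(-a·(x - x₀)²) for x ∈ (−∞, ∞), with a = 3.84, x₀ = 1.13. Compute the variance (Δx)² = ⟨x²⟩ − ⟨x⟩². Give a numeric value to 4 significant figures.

0.06510

Compute ⟨x⟩ and ⟨x²⟩ separately, then (Δx)² = ⟨x²⟩ − ⟨x⟩².
Gaussian moments (u = x − x₀): ∫u^(2j)·e^(−2au²) du = (2j−1)!!/(4a)^j · √(π/(2a)), odd powers integrate to 0; here √(π/(2a)) = 0.63958.
⟨x⟩ = 1.1300 and ⟨x²⟩ = 1.3420.
(Δx)² = 1.3420 − (1.1300)² = 0.065104.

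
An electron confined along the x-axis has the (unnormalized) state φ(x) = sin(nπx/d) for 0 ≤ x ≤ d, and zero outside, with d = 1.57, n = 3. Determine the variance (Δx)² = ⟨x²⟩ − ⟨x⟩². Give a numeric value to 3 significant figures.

0.192

Compute ⟨x⟩ and ⟨x²⟩ separately, then (Δx)² = ⟨x²⟩ − ⟨x⟩².
With sin²θ = (1 − cos2θ)/2 on 0 ≤ x ≤ d: ∫sin²(nπx/d) dx = d/2, ∫x·sin²(nπx/d) dx = d²/4, ∫x²·sin²(nπx/d) dx = d³·(1/6 − 1/(4n²π²)); higher powers xᵏ the same way, integrating xᵏ·cos(2nπx/d) by parts.
Normalization: ∫|φ|² dx = 0.78500.
⟨x⟩ = 0.78500 and ⟨x²⟩ = 0.80776.
(Δx)² = 0.80776 − (0.78500)² = 0.19153.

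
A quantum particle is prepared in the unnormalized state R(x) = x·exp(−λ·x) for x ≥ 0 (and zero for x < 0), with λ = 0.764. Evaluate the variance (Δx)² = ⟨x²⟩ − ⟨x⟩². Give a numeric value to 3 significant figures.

Compute ⟨x⟩ and ⟨x²⟩ separately, then (Δx)² = ⟨x²⟩ − ⟨x⟩².
Every integrand reduces to terms xʲ·e^(−2λx) on [0, ∞); use ∫₀^∞ xʲ·e^(−2λx) dx = j!/(2λ)^(j+1).
Normalization: ∫|R|² dx = 0.56061.
⟨x⟩ = 1.9634 and ⟨x²⟩ = 5.1397.
(Δx)² = 5.1397 − (1.9634)² = 1.2849.

1.28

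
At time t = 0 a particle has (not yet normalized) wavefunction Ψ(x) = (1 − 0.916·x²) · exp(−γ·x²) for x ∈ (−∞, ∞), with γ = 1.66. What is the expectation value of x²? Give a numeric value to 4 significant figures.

0.08825

⟨x²⟩ = ∫ x²·|Ψ|² dx / ∫|Ψ|² dx (integrals over the domain).
Expand each integrand as polynomial × e^(−2γx²) and use ∫x^(2j)·e^(−2γx²) dx = (2j−1)!!/(4γ)^j · √(π/(2γ)), odd powers → 0; here √(π/(2γ)) = 0.97276.
State is unnormalized: ∫|Ψ|² dx = 0.75991, and ∫Ψ*·x²·Ψ dx = 0.067060, so ⟨x²⟩ = 0.067060 / 0.75991.
⟨x²⟩ = 0.088248.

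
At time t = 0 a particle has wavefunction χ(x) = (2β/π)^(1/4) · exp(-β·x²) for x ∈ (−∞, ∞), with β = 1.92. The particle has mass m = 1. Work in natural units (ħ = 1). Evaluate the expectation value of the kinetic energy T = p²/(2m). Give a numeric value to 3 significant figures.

T = −(ħ²/2m) d²/dx², so ⟨T⟩ = −(ħ²/2m) ∫ χ*·χ'' dx; with m = 1.
Gaussian moments: ∫x^(2j)·e^(−2βx²) dx = (2j−1)!!/(4β)^j · √(π/(2β)), odd powers integrate to 0; here √(π/(2β)) = 0.90450. Derivatives: d/dx e^(−βx²) = −2βx·e^(−βx²), d²/dx² e^(−βx²) = (4β²x² − 2β)·e^(−βx²).
⟨T⟩ = 0.96000.

0.960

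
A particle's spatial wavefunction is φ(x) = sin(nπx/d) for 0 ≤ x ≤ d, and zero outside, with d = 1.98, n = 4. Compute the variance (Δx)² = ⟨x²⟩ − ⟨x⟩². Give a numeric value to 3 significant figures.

0.314

Compute ⟨x⟩ and ⟨x²⟩ separately, then (Δx)² = ⟨x²⟩ − ⟨x⟩².
With sin²θ = (1 − cos2θ)/2 on 0 ≤ x ≤ d: ∫sin²(nπx/d) dx = d/2, ∫x·sin²(nπx/d) dx = d²/4, ∫x²·sin²(nπx/d) dx = d³·(1/6 − 1/(4n²π²)); higher powers xᵏ the same way, integrating xᵏ·cos(2nπx/d) by parts.
Normalization: ∫|φ|² dx = 0.99000.
⟨x⟩ = 0.99000 and ⟨x²⟩ = 1.2944.
(Δx)² = 1.2944 − (0.99000)² = 0.31429.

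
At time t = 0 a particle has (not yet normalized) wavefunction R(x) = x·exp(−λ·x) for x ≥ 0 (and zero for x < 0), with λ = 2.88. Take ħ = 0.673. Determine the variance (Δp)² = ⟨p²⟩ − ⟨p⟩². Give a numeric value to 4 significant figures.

Compute ⟨p⟩ and ⟨p²⟩ separately; (Δp)² = ⟨p²⟩ − ⟨p⟩².
Differentiate x·exp(−λ·x) with the product rule; every integrand then reduces to terms xʲ·e^(−2λx) on [0, ∞), with ∫₀^∞ xʲ·e^(−2λx) dx = j!/(2λ)^(j+1).
Normalization: ∫|R|² dx = 0.010466.
⟨p⟩ = 0.0000 and ⟨p²⟩ = 3.7568.
(Δp)² = 3.7568 − (0.0000)² = 3.7568.

3.757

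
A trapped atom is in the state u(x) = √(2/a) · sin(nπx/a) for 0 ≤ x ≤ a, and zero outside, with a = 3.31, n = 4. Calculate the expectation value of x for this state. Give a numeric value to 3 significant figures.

1.66

⟨x⟩ = ∫ x·|u|² dx (integrals over the domain).
With sin²θ = (1 − cos2θ)/2 on 0 ≤ x ≤ a: ∫sin²(nπx/a) dx = a/2, ∫x·sin²(nπx/a) dx = a²/4, ∫x²·sin²(nπx/a) dx = a³·(1/6 − 1/(4n²π²)); higher powers xᵏ the same way, integrating xᵏ·cos(2nπx/a) by parts.
⟨x⟩ = 1.6550.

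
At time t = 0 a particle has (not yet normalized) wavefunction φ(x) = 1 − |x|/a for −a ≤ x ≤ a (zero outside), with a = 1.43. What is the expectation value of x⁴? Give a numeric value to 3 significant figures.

0.119

⟨x⁴⟩ = ∫ x⁴·|φ|² dx / ∫|φ|² dx (integrals over the domain).
φ is even, so ∫ over [−a, a] = 2∫₀ᵃ with φ = 1 − x/a there: ∫₀ᵃ (1 − x/a)² dx = a/3, ∫₀ᵃ x²(1 − x/a)² dx = a³/30, ∫₀ᵃ x⁴(1 − x/a)² dx = a⁵/105.
State is unnormalized: ∫|φ|² dx = 0.95333, and ∫φ*·x⁴·φ dx = 0.11390, so ⟨x⁴⟩ = 0.11390 / 0.95333.
⟨x⁴⟩ = 0.11947.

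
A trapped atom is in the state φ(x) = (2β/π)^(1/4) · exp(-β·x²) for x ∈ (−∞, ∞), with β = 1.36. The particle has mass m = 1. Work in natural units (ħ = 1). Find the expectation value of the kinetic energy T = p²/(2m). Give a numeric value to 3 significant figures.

0.680

T = −(ħ²/2m) d²/dx², so ⟨T⟩ = −(ħ²/2m) ∫ φ*·φ'' dx; with m = 1.
Gaussian moments: ∫x^(2j)·e^(−2βx²) dx = (2j−1)!!/(4β)^j · √(π/(2β)), odd powers integrate to 0; here √(π/(2β)) = 1.0747. Derivatives: d/dx e^(−βx²) = −2βx·e^(−βx²), d²/dx² e^(−βx²) = (4β²x² − 2β)·e^(−βx²).
⟨T⟩ = 0.68000.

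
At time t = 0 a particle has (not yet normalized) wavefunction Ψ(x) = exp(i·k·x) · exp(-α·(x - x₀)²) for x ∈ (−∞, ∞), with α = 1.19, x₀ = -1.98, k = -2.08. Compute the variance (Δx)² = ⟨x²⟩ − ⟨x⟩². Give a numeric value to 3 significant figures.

Compute ⟨x⟩ and ⟨x²⟩ separately, then (Δx)² = ⟨x²⟩ − ⟨x⟩².
Gaussian moments (u = x − x₀): ∫u^(2j)·e^(−2αu²) du = (2j−1)!!/(4α)^j · √(π/(2α)), odd powers integrate to 0; here √(π/(2α)) = 1.1489.
Normalization: ∫|Ψ|² dx = 1.1489.
⟨x⟩ = -1.9800 and ⟨x²⟩ = 4.1305.
(Δx)² = 4.1305 − (-1.9800)² = 0.21008.

0.210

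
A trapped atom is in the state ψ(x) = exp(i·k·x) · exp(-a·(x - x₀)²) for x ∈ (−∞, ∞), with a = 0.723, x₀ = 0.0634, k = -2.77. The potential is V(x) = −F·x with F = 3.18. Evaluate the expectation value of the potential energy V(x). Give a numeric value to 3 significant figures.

⟨V⟩ = ∫ V(x)·|ψ|² dx / ∫|ψ|² dx.
Gaussian moments (u = x − x₀): ∫u^(2j)·e^(−2au²) du = (2j−1)!!/(4a)^j · √(π/(2a)), odd powers integrate to 0; here √(π/(2a)) = 1.4740.
State is unnormalized: ∫|ψ|² dx = 1.4740, and ∫ψ*·V(x)·ψ dx = -0.29717, so ⟨V⟩ = -0.29717 / 1.4740.
⟨V⟩ = -0.20161.

-0.202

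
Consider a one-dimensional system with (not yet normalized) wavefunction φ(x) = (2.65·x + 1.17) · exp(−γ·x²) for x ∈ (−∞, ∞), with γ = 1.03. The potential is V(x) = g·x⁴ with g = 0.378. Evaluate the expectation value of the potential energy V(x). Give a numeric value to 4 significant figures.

⟨V⟩ = ∫ V(x)·|φ|² dx / ∫|φ|² dx.
Expand each integrand as polynomial × e^(−2γx²) and use ∫x^(2j)·e^(−2γx²) dx = (2j−1)!!/(4γ)^j · √(π/(2γ)), odd powers → 0; here √(π/(2γ)) = 1.2349.
State is unnormalized: ∫|φ|² dx = 3.7954, and ∫φ*·V(x)·φ dx = 0.81605, so ⟨V⟩ = 0.81605 / 3.7954.
⟨V⟩ = 0.21501.

0.2150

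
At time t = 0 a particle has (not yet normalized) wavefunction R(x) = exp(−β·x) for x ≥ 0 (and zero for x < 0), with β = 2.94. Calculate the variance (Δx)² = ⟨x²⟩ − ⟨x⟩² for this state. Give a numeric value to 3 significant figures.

Compute ⟨x⟩ and ⟨x²⟩ separately, then (Δx)² = ⟨x²⟩ − ⟨x⟩².
Every integrand reduces to terms xʲ·e^(−2βx) on [0, ∞); use ∫₀^∞ xʲ·e^(−2βx) dx = j!/(2β)^(j+1).
Normalization: ∫|R|² dx = 0.17007.
⟨x⟩ = 0.17007 and ⟨x²⟩ = 0.057846.
(Δx)² = 0.057846 − (0.17007)² = 0.028923.

0.0289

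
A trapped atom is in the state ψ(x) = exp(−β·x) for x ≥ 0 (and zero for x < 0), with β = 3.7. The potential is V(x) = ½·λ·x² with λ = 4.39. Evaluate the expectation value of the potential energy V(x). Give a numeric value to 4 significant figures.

⟨V⟩ = ∫ V(x)·|ψ|² dx / ∫|ψ|² dx.
Every integrand reduces to terms xʲ·e^(−2βx) on [0, ∞); use ∫₀^∞ xʲ·e^(−2βx) dx = j!/(2β)^(j+1).
State is unnormalized: ∫|ψ|² dx = 0.13514, and ∫ψ*·V(x)·ψ dx = 0.010834, so ⟨V⟩ = 0.010834 / 0.13514.
⟨V⟩ = 0.080168.

0.08017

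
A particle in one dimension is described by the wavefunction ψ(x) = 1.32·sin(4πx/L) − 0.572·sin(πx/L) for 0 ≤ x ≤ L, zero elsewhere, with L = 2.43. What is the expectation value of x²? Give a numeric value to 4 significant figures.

1.967

⟨x²⟩ = ∫ x²·|ψ|² dx / ∫|ψ|² dx (integrals over the domain).
On 0 ≤ x ≤ L (j ≠ l): ∫sin²(jπx/L) dx = L/2, ∫sin(jπx/L)·sin(lπx/L) dx = 0; diagonal moments ∫x·sin²(jπx/L) dx = L²/4, ∫x²·sin²(jπx/L) dx = L³·(1/6 − 1/(4j²π²)); cross terms ∫x·sin(jπx/L)·sin(lπx/L) dx = 0 for j + l even and −4jlL²/(π²(j² − l²)²) for j + l odd, ∫x²·sin(jπx/L)·sin(lπx/L) dx = (−1)^(j+l)·4jlL³/(π²(j² − l²)²); higher powers the same way via product-to-sum and parts.
State is unnormalized: ∫|ψ|² dx = 2.5145, and ∫ψ*·x²·ψ dx = 4.9470, so ⟨x²⟩ = 4.9470 / 2.5145.
⟨x²⟩ = 1.9674.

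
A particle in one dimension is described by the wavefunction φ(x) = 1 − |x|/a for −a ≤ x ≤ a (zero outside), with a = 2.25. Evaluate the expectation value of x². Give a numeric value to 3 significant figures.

0.506

⟨x²⟩ = ∫ x²·|φ|² dx / ∫|φ|² dx (integrals over the domain).
φ is even, so ∫ over [−a, a] = 2∫₀ᵃ with φ = 1 − x/a there: ∫₀ᵃ (1 − x/a)² dx = a/3, ∫₀ᵃ x²(1 − x/a)² dx = a³/30, ∫₀ᵃ x⁴(1 − x/a)² dx = a⁵/105.
State is unnormalized: ∫|φ|² dx = 1.5000, and ∫φ*·x²·φ dx = 0.75938, so ⟨x²⟩ = 0.75938 / 1.5000.
⟨x²⟩ = 0.50625.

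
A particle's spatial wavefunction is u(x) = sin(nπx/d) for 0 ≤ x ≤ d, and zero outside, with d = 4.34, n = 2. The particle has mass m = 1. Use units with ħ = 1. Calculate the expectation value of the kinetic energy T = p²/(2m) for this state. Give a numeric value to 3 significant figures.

T = −(ħ²/2m) d²/dx², so ⟨T⟩ = −(ħ²/2m) ∫ u*·u'' dx / ∫|u|² dx; with m = 1.
d/dx sin(nπx/d) = (nπ/d)·cos(nπx/d) and d²/dx² sin(nπx/d) = −(nπ/d)²·sin(nπx/d); on 0 ≤ x ≤ d, ∫sin²(nπx/d) dx = d/2 and ∫sin(nπx/d)·cos(nπx/d) dx = 0.
State is unnormalized: ∫|u|² dx = 2.1700, and ∫u*·(−ħ²/2m · u'') dx = 2.2741, so ⟨T⟩ = 2.2741 / 2.1700.
⟨T⟩ = 1.0480.

1.05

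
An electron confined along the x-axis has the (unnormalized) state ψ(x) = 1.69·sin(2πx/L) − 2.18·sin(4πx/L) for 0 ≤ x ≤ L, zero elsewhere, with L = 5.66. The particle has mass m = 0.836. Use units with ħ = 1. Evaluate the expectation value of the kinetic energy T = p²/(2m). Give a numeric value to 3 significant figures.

T = −(ħ²/2m) d²/dx², so ⟨T⟩ = −(ħ²/2m) ∫ ψ*·ψ'' dx / ∫|ψ|² dx; with m = 0.836.
d²/dx² sin(jπx/L) = −(jπ/L)²·sin(jπx/L); on 0 ≤ x ≤ L, ∫sin²(jπx/L) dx = L/2 and ∫sin(jπx/L)·sin(lπx/L) dx = 0 for j ≠ l, so only diagonal terms survive in ∫|ψ|² and ∫ψ·ψ″; ∫ψ·ψ′ dx = [ψ²/2] between the walls = 0.
State is unnormalized: ∫|ψ|² dx = 21.532, and ∫ψ*·(−ħ²/2m · ψ'') dx = 45.608, so ⟨T⟩ = 45.608 / 21.532.
⟨T⟩ = 2.1181.

2.12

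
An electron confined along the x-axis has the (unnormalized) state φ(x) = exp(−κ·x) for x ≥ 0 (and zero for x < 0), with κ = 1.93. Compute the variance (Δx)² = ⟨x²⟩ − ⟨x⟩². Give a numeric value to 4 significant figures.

Compute ⟨x⟩ and ⟨x²⟩ separately, then (Δx)² = ⟨x²⟩ − ⟨x⟩².
Every integrand reduces to terms xʲ·e^(−2κx) on [0, ∞); use ∫₀^∞ xʲ·e^(−2κx) dx = j!/(2κ)^(j+1).
Normalization: ∫|φ|² dx = 0.25907.
⟨x⟩ = 0.25907 and ⟨x²⟩ = 0.13423.
(Δx)² = 0.13423 − (0.25907)² = 0.067116.

0.06712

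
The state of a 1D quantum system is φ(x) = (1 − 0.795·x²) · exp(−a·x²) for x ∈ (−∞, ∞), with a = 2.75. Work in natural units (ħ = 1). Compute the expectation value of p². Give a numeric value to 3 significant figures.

3.73

p² φ = −ħ² d²φ/dx²; ⟨p²⟩ = −ħ² ∫ φ*·φ'' dx / ∫|φ|² dx.
Expand each integrand as polynomial × e^(−2ax²) and use ∫x^(2j)·e^(−2ax²) dx = (2j−1)!!/(4a)^j · √(π/(2a)), odd powers → 0; here √(π/(2a)) = 0.75578. Differentiate with the product rule, d/dx e^(−ax²) = −2ax·e^(−ax²).
State is unnormalized: ∫|φ|² dx = 0.65838, and ∫φ*·(−ħ² φ'') dx = 2.4548, so ⟨p²⟩ = 2.4548 / 0.65838.
⟨p²⟩ = 3.7286.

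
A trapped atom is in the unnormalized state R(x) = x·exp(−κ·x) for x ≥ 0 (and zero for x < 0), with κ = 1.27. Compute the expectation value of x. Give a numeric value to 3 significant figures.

⟨x⟩ = ∫ x·|R|² dx / ∫|R|² dx (integrals over the domain).
Every integrand reduces to terms xʲ·e^(−2κx) on [0, ∞); use ∫₀^∞ xʲ·e^(−2κx) dx = j!/(2κ)^(j+1).
State is unnormalized: ∫|R|² dx = 0.12205, and ∫R*·x·R dx = 0.14415, so ⟨x⟩ = 0.14415 / 0.12205.
⟨x⟩ = 1.1811.

1.18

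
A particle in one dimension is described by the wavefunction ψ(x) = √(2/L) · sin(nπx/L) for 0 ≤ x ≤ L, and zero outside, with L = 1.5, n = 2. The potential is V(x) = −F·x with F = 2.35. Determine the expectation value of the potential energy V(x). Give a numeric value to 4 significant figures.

⟨V⟩ = ∫ V(x)·|ψ|² dx.
With sin²θ = (1 − cos2θ)/2 on 0 ≤ x ≤ L: ∫sin²(nπx/L) dx = L/2, ∫x·sin²(nπx/L) dx = L²/4, ∫x²·sin²(nπx/L) dx = L³·(1/6 − 1/(4n²π²)); higher powers xᵏ the same way, integrating xᵏ·cos(2nπx/L) by parts.
⟨V⟩ = -1.7625.

-1.763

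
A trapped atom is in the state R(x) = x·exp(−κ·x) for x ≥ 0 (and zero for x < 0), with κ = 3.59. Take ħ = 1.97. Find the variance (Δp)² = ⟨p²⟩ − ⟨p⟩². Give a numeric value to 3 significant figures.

Compute ⟨p⟩ and ⟨p²⟩ separately; (Δp)² = ⟨p²⟩ − ⟨p⟩².
Differentiate x·exp(−κ·x) with the product rule; every integrand then reduces to terms xʲ·e^(−2κx) on [0, ∞), with ∫₀^∞ xʲ·e^(−2κx) dx = j!/(2κ)^(j+1).
Normalization: ∫|R|² dx = 0.0054033.
⟨p⟩ = 0.0000 and ⟨p²⟩ = 50.017.
(Δp)² = 50.017 − (0.0000)² = 50.017.

50.0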